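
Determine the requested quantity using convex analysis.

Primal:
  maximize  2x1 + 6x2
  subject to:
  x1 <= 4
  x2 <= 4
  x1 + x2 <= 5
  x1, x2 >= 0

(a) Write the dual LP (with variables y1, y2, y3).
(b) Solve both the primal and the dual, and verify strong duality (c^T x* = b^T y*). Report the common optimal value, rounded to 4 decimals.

The standard primal-dual pair for 'max c^T x s.t. A x <= b, x >= 0' is:
  Dual:  min b^T y  s.t.  A^T y >= c,  y >= 0.

So the dual LP is:
  minimize  4y1 + 4y2 + 5y3
  subject to:
    y1 + y3 >= 2
    y2 + y3 >= 6
    y1, y2, y3 >= 0

Solving the primal: x* = (1, 4).
  primal value c^T x* = 26.
Solving the dual: y* = (0, 4, 2).
  dual value b^T y* = 26.
Strong duality: c^T x* = b^T y*. Confirmed.

26


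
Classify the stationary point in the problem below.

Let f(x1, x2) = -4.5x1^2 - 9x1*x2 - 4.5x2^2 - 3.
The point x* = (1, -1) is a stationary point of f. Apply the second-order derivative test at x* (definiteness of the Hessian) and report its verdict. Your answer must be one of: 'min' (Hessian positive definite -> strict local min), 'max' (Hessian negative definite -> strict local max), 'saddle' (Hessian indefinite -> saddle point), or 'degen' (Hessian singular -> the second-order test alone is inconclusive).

Compute the Hessian H = grad^2 f:
  H = [[-9, -9], [-9, -9]]
Verify stationarity: grad f(x*) = H x* + g = (0, 0).
Eigenvalues of H: -18, 0.
H has a zero eigenvalue (singular; negative semidefinite but not definite), so H is neither positive definite, negative definite, nor indefinite. The second-order test alone is inconclusive -> degen.
(Indeed, f is constant along the null direction of H through x*, so x* is not a strict local extremum.)

degen


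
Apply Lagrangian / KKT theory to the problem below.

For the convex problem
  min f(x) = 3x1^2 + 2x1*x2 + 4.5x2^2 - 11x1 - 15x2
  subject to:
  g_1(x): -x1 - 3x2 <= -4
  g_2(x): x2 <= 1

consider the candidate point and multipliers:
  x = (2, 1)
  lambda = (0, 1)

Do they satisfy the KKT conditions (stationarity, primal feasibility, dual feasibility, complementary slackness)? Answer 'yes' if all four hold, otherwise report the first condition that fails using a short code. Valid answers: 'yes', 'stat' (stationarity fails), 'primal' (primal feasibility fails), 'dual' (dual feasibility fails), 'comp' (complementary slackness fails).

Gradient of f: grad f(x) = Q x + c = (3, -2)
Constraint values g_i(x) = a_i^T x - b_i:
  g_1((2, 1)) = -1
  g_2((2, 1)) = 0
Stationarity residual: grad f(x) + sum_i lambda_i a_i = (3, -1)
  -> stationarity FAILS
Primal feasibility (all g_i <= 0): OK
Dual feasibility (all lambda_i >= 0): OK
Complementary slackness (lambda_i * g_i(x) = 0 for all i): OK

Verdict: the first failing condition is stationarity -> stat.

stat


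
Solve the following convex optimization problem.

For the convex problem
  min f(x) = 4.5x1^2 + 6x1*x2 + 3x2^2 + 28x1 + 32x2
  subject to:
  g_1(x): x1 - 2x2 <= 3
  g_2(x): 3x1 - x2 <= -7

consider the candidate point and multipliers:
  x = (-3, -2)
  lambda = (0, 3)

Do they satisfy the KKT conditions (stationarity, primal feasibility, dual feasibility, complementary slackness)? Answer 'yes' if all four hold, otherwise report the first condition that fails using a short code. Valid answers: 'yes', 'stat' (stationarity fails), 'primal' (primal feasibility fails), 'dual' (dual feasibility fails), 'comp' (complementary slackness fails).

Gradient of f: grad f(x) = Q x + c = (-11, 2)
Constraint values g_i(x) = a_i^T x - b_i:
  g_1((-3, -2)) = -2
  g_2((-3, -2)) = 0
Stationarity residual: grad f(x) + sum_i lambda_i a_i = (-2, -1)
  -> stationarity FAILS
Primal feasibility (all g_i <= 0): OK
Dual feasibility (all lambda_i >= 0): OK
Complementary slackness (lambda_i * g_i(x) = 0 for all i): OK

Verdict: the first failing condition is stationarity -> stat.

stat


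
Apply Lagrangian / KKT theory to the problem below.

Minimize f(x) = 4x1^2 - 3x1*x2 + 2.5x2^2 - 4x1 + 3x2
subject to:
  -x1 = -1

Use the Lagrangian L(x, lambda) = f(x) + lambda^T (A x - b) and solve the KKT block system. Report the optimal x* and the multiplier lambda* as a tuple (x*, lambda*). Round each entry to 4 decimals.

Form the Lagrangian:
  L(x, lambda) = (1/2) x^T Q x + c^T x + lambda^T (A x - b)
Stationarity (grad_x L = 0): Q x + c + A^T lambda = 0.
Primal feasibility: A x = b.

This gives the KKT block system:
  [ Q   A^T ] [ x     ]   [-c ]
  [ A    0  ] [ lambda ] = [ b ]

Solving the linear system:
  x*      = (1, 0)
  lambda* = (4)
  f(x*)   = 0

x* = (1, 0), lambda* = (4)


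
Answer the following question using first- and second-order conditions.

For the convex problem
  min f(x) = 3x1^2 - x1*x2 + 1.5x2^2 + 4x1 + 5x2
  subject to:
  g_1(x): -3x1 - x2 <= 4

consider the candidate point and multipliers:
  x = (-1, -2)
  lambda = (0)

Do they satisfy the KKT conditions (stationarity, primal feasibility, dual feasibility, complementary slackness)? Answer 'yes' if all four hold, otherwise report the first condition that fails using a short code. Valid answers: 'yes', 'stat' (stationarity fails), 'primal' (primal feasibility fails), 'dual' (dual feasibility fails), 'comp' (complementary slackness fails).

Gradient of f: grad f(x) = Q x + c = (0, 0)
Constraint values g_i(x) = a_i^T x - b_i:
  g_1((-1, -2)) = 1
Stationarity residual: grad f(x) + sum_i lambda_i a_i = (0, 0)
  -> stationarity OK
Primal feasibility (all g_i <= 0): FAILS
Dual feasibility (all lambda_i >= 0): OK
Complementary slackness (lambda_i * g_i(x) = 0 for all i): OK

Verdict: the first failing condition is primal_feasibility -> primal.

primal


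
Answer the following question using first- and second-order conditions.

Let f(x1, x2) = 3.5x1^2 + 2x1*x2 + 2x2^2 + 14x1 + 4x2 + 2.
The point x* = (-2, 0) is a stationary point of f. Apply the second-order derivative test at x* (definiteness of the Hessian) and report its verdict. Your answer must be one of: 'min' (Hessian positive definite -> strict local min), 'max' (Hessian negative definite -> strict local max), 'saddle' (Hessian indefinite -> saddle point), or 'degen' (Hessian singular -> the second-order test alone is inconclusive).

Compute the Hessian H = grad^2 f:
  H = [[7, 2], [2, 4]]
Verify stationarity: grad f(x*) = H x* + g = (0, 0).
Eigenvalues of H: 3, 8.
Both eigenvalues > 0, so H is positive definite -> x* is a strict local min.

min


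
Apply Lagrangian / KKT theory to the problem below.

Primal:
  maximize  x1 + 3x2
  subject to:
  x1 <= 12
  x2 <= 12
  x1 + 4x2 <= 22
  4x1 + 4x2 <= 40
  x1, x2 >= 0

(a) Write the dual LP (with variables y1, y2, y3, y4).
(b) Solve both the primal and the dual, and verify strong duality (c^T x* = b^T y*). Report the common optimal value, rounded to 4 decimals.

The standard primal-dual pair for 'max c^T x s.t. A x <= b, x >= 0' is:
  Dual:  min b^T y  s.t.  A^T y >= c,  y >= 0.

So the dual LP is:
  minimize  12y1 + 12y2 + 22y3 + 40y4
  subject to:
    y1 + y3 + 4y4 >= 1
    y2 + 4y3 + 4y4 >= 3
    y1, y2, y3, y4 >= 0

Solving the primal: x* = (6, 4).
  primal value c^T x* = 18.
Solving the dual: y* = (0, 0, 0.6667, 0.0833).
  dual value b^T y* = 18.
Strong duality: c^T x* = b^T y*. Confirmed.

18


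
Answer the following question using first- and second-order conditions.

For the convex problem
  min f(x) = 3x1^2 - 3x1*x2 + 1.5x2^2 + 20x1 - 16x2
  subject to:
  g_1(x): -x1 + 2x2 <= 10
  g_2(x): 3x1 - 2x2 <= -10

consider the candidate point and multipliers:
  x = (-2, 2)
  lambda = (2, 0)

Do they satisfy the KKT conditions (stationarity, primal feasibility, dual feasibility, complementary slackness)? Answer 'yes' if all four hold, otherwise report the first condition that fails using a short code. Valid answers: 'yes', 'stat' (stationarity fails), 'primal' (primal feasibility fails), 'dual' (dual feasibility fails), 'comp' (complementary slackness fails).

Gradient of f: grad f(x) = Q x + c = (2, -4)
Constraint values g_i(x) = a_i^T x - b_i:
  g_1((-2, 2)) = -4
  g_2((-2, 2)) = 0
Stationarity residual: grad f(x) + sum_i lambda_i a_i = (0, 0)
  -> stationarity OK
Primal feasibility (all g_i <= 0): OK
Dual feasibility (all lambda_i >= 0): OK
Complementary slackness (lambda_i * g_i(x) = 0 for all i): FAILS

Verdict: the first failing condition is complementary_slackness -> comp.

comp


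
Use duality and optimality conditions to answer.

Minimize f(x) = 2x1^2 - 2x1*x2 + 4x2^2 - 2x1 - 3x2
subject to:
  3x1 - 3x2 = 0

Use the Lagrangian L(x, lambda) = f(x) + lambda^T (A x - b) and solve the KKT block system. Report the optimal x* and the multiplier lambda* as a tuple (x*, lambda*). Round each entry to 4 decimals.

Form the Lagrangian:
  L(x, lambda) = (1/2) x^T Q x + c^T x + lambda^T (A x - b)
Stationarity (grad_x L = 0): Q x + c + A^T lambda = 0.
Primal feasibility: A x = b.

This gives the KKT block system:
  [ Q   A^T ] [ x     ]   [-c ]
  [ A    0  ] [ lambda ] = [ b ]

Solving the linear system:
  x*      = (0.625, 0.625)
  lambda* = (0.25)
  f(x*)   = -1.5625

x* = (0.625, 0.625), lambda* = (0.25)


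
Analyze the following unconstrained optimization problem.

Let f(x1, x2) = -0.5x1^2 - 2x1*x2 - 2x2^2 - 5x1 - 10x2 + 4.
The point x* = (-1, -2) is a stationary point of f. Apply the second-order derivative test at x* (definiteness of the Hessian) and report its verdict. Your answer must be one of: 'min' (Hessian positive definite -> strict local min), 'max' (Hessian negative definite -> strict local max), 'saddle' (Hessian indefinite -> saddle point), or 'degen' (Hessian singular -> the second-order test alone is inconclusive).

Compute the Hessian H = grad^2 f:
  H = [[-1, -2], [-2, -4]]
Verify stationarity: grad f(x*) = H x* + g = (0, 0).
Eigenvalues of H: -5, 0.
H has a zero eigenvalue (singular; negative semidefinite but not definite), so H is neither positive definite, negative definite, nor indefinite. The second-order test alone is inconclusive -> degen.
(Indeed, f is constant along the null direction of H through x*, so x* is not a strict local extremum.)

degen


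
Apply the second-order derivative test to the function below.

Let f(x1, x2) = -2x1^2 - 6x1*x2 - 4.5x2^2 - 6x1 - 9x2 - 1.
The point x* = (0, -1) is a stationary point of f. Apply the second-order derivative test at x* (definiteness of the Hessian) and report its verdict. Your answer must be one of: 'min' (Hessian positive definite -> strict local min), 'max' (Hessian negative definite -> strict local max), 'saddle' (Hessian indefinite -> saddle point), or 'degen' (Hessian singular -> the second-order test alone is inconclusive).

Compute the Hessian H = grad^2 f:
  H = [[-4, -6], [-6, -9]]
Verify stationarity: grad f(x*) = H x* + g = (0, 0).
Eigenvalues of H: -13, 0.
H has a zero eigenvalue (singular; negative semidefinite but not definite), so H is neither positive definite, negative definite, nor indefinite. The second-order test alone is inconclusive -> degen.
(Indeed, f is constant along the null direction of H through x*, so x* is not a strict local extremum.)

degen


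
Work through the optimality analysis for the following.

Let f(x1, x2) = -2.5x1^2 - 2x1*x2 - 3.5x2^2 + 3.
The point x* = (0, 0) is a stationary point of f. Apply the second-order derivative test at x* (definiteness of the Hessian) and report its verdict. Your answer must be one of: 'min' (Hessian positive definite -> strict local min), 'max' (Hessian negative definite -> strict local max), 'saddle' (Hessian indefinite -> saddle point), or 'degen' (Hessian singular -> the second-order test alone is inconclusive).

Compute the Hessian H = grad^2 f:
  H = [[-5, -2], [-2, -7]]
Verify stationarity: grad f(x*) = H x* + g = (0, 0).
Eigenvalues of H: -8.2361, -3.7639.
Both eigenvalues < 0, so H is negative definite -> x* is a strict local max.

max


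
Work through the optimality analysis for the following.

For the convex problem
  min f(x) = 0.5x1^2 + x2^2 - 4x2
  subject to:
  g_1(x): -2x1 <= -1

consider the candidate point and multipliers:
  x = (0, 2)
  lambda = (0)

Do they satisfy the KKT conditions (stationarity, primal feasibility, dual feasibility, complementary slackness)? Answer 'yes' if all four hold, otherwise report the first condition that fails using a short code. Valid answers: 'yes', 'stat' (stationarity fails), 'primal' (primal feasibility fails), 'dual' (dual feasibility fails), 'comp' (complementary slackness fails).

Gradient of f: grad f(x) = Q x + c = (0, 0)
Constraint values g_i(x) = a_i^T x - b_i:
  g_1((0, 2)) = 1
Stationarity residual: grad f(x) + sum_i lambda_i a_i = (0, 0)
  -> stationarity OK
Primal feasibility (all g_i <= 0): FAILS
Dual feasibility (all lambda_i >= 0): OK
Complementary slackness (lambda_i * g_i(x) = 0 for all i): OK

Verdict: the first failing condition is primal_feasibility -> primal.

primal


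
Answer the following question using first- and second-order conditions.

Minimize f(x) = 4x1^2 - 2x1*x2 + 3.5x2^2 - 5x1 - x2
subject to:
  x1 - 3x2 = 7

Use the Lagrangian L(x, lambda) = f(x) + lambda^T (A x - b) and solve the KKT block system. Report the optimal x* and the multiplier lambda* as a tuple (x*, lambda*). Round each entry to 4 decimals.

Form the Lagrangian:
  L(x, lambda) = (1/2) x^T Q x + c^T x + lambda^T (A x - b)
Stationarity (grad_x L = 0): Q x + c + A^T lambda = 0.
Primal feasibility: A x = b.

This gives the KKT block system:
  [ Q   A^T ] [ x     ]   [-c ]
  [ A    0  ] [ lambda ] = [ b ]

Solving the linear system:
  x*      = (0.8209, -2.0597)
  lambda* = (-5.6866)
  f(x*)   = 18.8806

x* = (0.8209, -2.0597), lambda* = (-5.6866)


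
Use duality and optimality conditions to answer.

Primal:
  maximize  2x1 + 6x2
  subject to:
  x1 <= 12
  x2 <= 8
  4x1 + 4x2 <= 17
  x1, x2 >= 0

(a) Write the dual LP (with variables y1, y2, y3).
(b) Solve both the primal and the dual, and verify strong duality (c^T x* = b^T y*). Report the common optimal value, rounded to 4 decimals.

The standard primal-dual pair for 'max c^T x s.t. A x <= b, x >= 0' is:
  Dual:  min b^T y  s.t.  A^T y >= c,  y >= 0.

So the dual LP is:
  minimize  12y1 + 8y2 + 17y3
  subject to:
    y1 + 4y3 >= 2
    y2 + 4y3 >= 6
    y1, y2, y3 >= 0

Solving the primal: x* = (0, 4.25).
  primal value c^T x* = 25.5.
Solving the dual: y* = (0, 0, 1.5).
  dual value b^T y* = 25.5.
Strong duality: c^T x* = b^T y*. Confirmed.

25.5


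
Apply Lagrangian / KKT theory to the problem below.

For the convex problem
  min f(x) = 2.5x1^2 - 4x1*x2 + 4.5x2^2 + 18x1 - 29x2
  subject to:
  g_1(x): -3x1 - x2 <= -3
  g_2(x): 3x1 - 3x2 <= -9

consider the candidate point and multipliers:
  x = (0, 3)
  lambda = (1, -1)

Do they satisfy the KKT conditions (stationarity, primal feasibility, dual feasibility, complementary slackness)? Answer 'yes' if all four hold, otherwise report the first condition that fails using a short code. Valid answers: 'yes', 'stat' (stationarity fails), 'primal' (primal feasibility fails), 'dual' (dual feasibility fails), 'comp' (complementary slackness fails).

Gradient of f: grad f(x) = Q x + c = (6, -2)
Constraint values g_i(x) = a_i^T x - b_i:
  g_1((0, 3)) = 0
  g_2((0, 3)) = 0
Stationarity residual: grad f(x) + sum_i lambda_i a_i = (0, 0)
  -> stationarity OK
Primal feasibility (all g_i <= 0): OK
Dual feasibility (all lambda_i >= 0): FAILS
Complementary slackness (lambda_i * g_i(x) = 0 for all i): OK

Verdict: the first failing condition is dual_feasibility -> dual.

dual


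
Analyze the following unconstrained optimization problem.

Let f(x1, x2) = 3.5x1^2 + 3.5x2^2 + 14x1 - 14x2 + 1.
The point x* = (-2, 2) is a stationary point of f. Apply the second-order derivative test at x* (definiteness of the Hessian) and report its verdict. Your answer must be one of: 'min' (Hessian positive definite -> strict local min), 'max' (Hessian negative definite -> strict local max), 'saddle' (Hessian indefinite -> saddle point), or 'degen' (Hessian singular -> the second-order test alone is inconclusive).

Compute the Hessian H = grad^2 f:
  H = [[7, 0], [0, 7]]
Verify stationarity: grad f(x*) = H x* + g = (0, 0).
Eigenvalues of H: 7, 7.
Both eigenvalues > 0, so H is positive definite -> x* is a strict local min.

min


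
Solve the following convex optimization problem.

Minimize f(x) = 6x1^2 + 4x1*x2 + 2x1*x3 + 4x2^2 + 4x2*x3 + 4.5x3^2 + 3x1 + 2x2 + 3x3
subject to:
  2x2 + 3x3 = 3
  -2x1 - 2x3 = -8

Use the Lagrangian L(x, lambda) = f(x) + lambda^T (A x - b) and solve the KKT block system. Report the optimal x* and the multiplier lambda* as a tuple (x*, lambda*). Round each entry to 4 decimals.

Form the Lagrangian:
  L(x, lambda) = (1/2) x^T Q x + c^T x + lambda^T (A x - b)
Stationarity (grad_x L = 0): Q x + c + A^T lambda = 0.
Primal feasibility: A x = b.

This gives the KKT block system:
  [ Q   A^T ] [ x     ]   [-c ]
  [ A    0  ] [ lambda ] = [ b ]

Solving the linear system:
  x*      = (1.5714, -2.1429, 2.4286)
  lambda* = (-0.4286, 9.0714)
  f(x*)   = 40.7857

x* = (1.5714, -2.1429, 2.4286), lambda* = (-0.4286, 9.0714)


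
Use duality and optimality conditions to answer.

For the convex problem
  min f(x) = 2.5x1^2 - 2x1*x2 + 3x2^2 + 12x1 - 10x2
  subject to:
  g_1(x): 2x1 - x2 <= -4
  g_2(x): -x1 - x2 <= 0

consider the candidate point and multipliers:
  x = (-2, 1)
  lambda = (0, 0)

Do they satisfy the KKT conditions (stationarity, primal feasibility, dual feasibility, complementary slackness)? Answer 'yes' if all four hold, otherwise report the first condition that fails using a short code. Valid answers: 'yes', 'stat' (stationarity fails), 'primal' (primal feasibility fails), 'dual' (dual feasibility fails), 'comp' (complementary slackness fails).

Gradient of f: grad f(x) = Q x + c = (0, 0)
Constraint values g_i(x) = a_i^T x - b_i:
  g_1((-2, 1)) = -1
  g_2((-2, 1)) = 1
Stationarity residual: grad f(x) + sum_i lambda_i a_i = (0, 0)
  -> stationarity OK
Primal feasibility (all g_i <= 0): FAILS
Dual feasibility (all lambda_i >= 0): OK
Complementary slackness (lambda_i * g_i(x) = 0 for all i): OK

Verdict: the first failing condition is primal_feasibility -> primal.

primal


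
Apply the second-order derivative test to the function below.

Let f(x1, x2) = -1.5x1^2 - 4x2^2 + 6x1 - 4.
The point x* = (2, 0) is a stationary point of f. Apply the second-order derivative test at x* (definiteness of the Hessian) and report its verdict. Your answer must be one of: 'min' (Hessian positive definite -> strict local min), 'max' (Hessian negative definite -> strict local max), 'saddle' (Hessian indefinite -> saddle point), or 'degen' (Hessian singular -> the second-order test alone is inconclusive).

Compute the Hessian H = grad^2 f:
  H = [[-3, 0], [0, -8]]
Verify stationarity: grad f(x*) = H x* + g = (0, 0).
Eigenvalues of H: -8, -3.
Both eigenvalues < 0, so H is negative definite -> x* is a strict local max.

max


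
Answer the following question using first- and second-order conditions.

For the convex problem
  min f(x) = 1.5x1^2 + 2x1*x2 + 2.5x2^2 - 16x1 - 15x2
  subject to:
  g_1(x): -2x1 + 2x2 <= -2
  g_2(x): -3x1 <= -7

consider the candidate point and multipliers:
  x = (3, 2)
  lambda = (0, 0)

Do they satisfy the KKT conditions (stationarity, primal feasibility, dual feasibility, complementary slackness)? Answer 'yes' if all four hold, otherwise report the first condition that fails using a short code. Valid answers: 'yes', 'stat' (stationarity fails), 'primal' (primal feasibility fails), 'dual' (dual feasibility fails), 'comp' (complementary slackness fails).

Gradient of f: grad f(x) = Q x + c = (-3, 1)
Constraint values g_i(x) = a_i^T x - b_i:
  g_1((3, 2)) = 0
  g_2((3, 2)) = -2
Stationarity residual: grad f(x) + sum_i lambda_i a_i = (-3, 1)
  -> stationarity FAILS
Primal feasibility (all g_i <= 0): OK
Dual feasibility (all lambda_i >= 0): OK
Complementary slackness (lambda_i * g_i(x) = 0 for all i): OK

Verdict: the first failing condition is stationarity -> stat.

stat


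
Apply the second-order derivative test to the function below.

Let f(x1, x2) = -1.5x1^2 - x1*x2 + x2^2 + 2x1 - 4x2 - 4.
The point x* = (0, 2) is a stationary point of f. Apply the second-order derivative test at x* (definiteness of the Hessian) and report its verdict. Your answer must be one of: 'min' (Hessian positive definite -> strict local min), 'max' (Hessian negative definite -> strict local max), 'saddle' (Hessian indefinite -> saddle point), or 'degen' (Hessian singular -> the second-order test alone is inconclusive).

Compute the Hessian H = grad^2 f:
  H = [[-3, -1], [-1, 2]]
Verify stationarity: grad f(x*) = H x* + g = (0, 0).
Eigenvalues of H: -3.1926, 2.1926.
Eigenvalues have mixed signs, so H is indefinite -> x* is a saddle point.

saddle


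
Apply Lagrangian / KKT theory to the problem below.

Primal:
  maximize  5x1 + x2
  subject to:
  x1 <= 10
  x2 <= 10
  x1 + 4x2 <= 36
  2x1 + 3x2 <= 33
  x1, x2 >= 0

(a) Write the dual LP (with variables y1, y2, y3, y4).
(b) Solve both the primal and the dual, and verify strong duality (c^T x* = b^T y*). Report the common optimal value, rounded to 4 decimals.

The standard primal-dual pair for 'max c^T x s.t. A x <= b, x >= 0' is:
  Dual:  min b^T y  s.t.  A^T y >= c,  y >= 0.

So the dual LP is:
  minimize  10y1 + 10y2 + 36y3 + 33y4
  subject to:
    y1 + y3 + 2y4 >= 5
    y2 + 4y3 + 3y4 >= 1
    y1, y2, y3, y4 >= 0

Solving the primal: x* = (10, 4.3333).
  primal value c^T x* = 54.3333.
Solving the dual: y* = (4.3333, 0, 0, 0.3333).
  dual value b^T y* = 54.3333.
Strong duality: c^T x* = b^T y*. Confirmed.

54.3333


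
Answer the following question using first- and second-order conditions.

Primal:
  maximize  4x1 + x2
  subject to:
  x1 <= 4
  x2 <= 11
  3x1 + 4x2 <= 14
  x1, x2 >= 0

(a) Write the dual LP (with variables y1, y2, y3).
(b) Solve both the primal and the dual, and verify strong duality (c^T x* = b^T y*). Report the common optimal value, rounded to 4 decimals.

The standard primal-dual pair for 'max c^T x s.t. A x <= b, x >= 0' is:
  Dual:  min b^T y  s.t.  A^T y >= c,  y >= 0.

So the dual LP is:
  minimize  4y1 + 11y2 + 14y3
  subject to:
    y1 + 3y3 >= 4
    y2 + 4y3 >= 1
    y1, y2, y3 >= 0

Solving the primal: x* = (4, 0.5).
  primal value c^T x* = 16.5.
Solving the dual: y* = (3.25, 0, 0.25).
  dual value b^T y* = 16.5.
Strong duality: c^T x* = b^T y*. Confirmed.

16.5


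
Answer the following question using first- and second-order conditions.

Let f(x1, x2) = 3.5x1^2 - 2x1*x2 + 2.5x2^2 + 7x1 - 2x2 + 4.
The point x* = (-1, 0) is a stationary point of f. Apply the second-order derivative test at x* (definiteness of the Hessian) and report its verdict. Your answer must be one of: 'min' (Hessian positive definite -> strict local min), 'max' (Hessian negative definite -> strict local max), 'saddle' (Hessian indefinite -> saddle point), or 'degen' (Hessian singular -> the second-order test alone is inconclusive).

Compute the Hessian H = grad^2 f:
  H = [[7, -2], [-2, 5]]
Verify stationarity: grad f(x*) = H x* + g = (0, 0).
Eigenvalues of H: 3.7639, 8.2361.
Both eigenvalues > 0, so H is positive definite -> x* is a strict local min.

min


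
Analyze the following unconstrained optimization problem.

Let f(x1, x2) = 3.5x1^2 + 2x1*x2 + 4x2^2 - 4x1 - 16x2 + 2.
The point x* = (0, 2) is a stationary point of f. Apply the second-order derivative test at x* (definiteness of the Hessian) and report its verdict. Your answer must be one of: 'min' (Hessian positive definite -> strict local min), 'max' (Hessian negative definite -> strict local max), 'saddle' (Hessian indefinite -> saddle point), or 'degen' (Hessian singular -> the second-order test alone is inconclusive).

Compute the Hessian H = grad^2 f:
  H = [[7, 2], [2, 8]]
Verify stationarity: grad f(x*) = H x* + g = (0, 0).
Eigenvalues of H: 5.4384, 9.5616.
Both eigenvalues > 0, so H is positive definite -> x* is a strict local min.

min


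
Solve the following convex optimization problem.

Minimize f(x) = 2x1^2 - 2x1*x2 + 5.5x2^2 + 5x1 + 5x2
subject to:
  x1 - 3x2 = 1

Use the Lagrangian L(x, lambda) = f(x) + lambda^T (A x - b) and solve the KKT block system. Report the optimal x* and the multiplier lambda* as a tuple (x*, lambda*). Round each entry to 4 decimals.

Form the Lagrangian:
  L(x, lambda) = (1/2) x^T Q x + c^T x + lambda^T (A x - b)
Stationarity (grad_x L = 0): Q x + c + A^T lambda = 0.
Primal feasibility: A x = b.

This gives the KKT block system:
  [ Q   A^T ] [ x     ]   [-c ]
  [ A    0  ] [ lambda ] = [ b ]

Solving the linear system:
  x*      = (-1.5714, -0.8571)
  lambda* = (-0.4286)
  f(x*)   = -5.8571

x* = (-1.5714, -0.8571), lambda* = (-0.4286)


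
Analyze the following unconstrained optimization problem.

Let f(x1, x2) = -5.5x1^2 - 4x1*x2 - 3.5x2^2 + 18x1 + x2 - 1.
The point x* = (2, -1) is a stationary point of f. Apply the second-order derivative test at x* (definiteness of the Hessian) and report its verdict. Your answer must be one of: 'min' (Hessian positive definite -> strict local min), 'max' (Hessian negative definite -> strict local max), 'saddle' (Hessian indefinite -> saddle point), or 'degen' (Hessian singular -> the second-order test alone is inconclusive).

Compute the Hessian H = grad^2 f:
  H = [[-11, -4], [-4, -7]]
Verify stationarity: grad f(x*) = H x* + g = (0, 0).
Eigenvalues of H: -13.4721, -4.5279.
Both eigenvalues < 0, so H is negative definite -> x* is a strict local max.

max


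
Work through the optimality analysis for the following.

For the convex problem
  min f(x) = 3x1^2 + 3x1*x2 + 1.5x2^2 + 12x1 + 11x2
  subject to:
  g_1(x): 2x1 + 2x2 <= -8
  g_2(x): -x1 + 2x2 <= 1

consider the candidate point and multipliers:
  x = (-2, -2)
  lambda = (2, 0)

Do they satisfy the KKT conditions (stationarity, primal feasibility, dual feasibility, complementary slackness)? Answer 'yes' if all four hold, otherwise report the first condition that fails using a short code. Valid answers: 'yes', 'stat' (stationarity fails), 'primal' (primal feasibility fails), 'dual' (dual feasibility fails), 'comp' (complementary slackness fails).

Gradient of f: grad f(x) = Q x + c = (-6, -1)
Constraint values g_i(x) = a_i^T x - b_i:
  g_1((-2, -2)) = 0
  g_2((-2, -2)) = -3
Stationarity residual: grad f(x) + sum_i lambda_i a_i = (-2, 3)
  -> stationarity FAILS
Primal feasibility (all g_i <= 0): OK
Dual feasibility (all lambda_i >= 0): OK
Complementary slackness (lambda_i * g_i(x) = 0 for all i): OK

Verdict: the first failing condition is stationarity -> stat.

stat


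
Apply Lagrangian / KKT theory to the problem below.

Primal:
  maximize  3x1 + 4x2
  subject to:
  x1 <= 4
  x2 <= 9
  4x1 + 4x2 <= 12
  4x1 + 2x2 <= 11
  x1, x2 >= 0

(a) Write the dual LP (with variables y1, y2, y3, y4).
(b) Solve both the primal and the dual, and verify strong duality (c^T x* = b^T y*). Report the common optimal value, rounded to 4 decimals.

The standard primal-dual pair for 'max c^T x s.t. A x <= b, x >= 0' is:
  Dual:  min b^T y  s.t.  A^T y >= c,  y >= 0.

So the dual LP is:
  minimize  4y1 + 9y2 + 12y3 + 11y4
  subject to:
    y1 + 4y3 + 4y4 >= 3
    y2 + 4y3 + 2y4 >= 4
    y1, y2, y3, y4 >= 0

Solving the primal: x* = (0, 3).
  primal value c^T x* = 12.
Solving the dual: y* = (0, 0, 1, 0).
  dual value b^T y* = 12.
Strong duality: c^T x* = b^T y*. Confirmed.

12


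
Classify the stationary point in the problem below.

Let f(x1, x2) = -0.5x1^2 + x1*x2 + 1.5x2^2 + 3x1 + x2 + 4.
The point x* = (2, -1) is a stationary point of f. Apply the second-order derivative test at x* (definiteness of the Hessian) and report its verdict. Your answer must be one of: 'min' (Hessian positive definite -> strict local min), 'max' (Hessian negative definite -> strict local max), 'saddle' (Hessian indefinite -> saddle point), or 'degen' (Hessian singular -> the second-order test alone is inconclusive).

Compute the Hessian H = grad^2 f:
  H = [[-1, 1], [1, 3]]
Verify stationarity: grad f(x*) = H x* + g = (0, 0).
Eigenvalues of H: -1.2361, 3.2361.
Eigenvalues have mixed signs, so H is indefinite -> x* is a saddle point.

saddle


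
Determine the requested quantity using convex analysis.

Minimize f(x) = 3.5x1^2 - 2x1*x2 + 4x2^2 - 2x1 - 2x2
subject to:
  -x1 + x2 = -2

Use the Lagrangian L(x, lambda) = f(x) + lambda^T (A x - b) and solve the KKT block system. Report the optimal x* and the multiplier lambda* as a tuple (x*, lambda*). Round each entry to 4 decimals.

Form the Lagrangian:
  L(x, lambda) = (1/2) x^T Q x + c^T x + lambda^T (A x - b)
Stationarity (grad_x L = 0): Q x + c + A^T lambda = 0.
Primal feasibility: A x = b.

This gives the KKT block system:
  [ Q   A^T ] [ x     ]   [-c ]
  [ A    0  ] [ lambda ] = [ b ]

Solving the linear system:
  x*      = (1.4545, -0.5455)
  lambda* = (9.2727)
  f(x*)   = 8.3636

x* = (1.4545, -0.5455), lambda* = (9.2727)


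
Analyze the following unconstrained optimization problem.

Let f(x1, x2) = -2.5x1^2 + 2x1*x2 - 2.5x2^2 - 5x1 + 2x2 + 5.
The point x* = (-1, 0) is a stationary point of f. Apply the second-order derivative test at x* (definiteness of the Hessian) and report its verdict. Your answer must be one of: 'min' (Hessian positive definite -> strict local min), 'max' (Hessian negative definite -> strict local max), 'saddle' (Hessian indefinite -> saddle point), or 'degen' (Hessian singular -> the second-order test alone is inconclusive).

Compute the Hessian H = grad^2 f:
  H = [[-5, 2], [2, -5]]
Verify stationarity: grad f(x*) = H x* + g = (0, 0).
Eigenvalues of H: -7, -3.
Both eigenvalues < 0, so H is negative definite -> x* is a strict local max.

max


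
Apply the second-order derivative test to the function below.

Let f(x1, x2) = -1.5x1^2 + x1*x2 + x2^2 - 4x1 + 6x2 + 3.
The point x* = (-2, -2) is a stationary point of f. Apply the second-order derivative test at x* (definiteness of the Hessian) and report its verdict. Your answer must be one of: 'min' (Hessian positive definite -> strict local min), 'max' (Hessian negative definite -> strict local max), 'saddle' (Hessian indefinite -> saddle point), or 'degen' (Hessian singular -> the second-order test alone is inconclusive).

Compute the Hessian H = grad^2 f:
  H = [[-3, 1], [1, 2]]
Verify stationarity: grad f(x*) = H x* + g = (0, 0).
Eigenvalues of H: -3.1926, 2.1926.
Eigenvalues have mixed signs, so H is indefinite -> x* is a saddle point.

saddle


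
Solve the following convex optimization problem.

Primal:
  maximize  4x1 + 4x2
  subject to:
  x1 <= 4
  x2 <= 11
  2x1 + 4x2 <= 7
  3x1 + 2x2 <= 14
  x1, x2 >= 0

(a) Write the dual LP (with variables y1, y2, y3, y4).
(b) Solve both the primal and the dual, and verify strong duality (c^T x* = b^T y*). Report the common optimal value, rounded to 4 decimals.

The standard primal-dual pair for 'max c^T x s.t. A x <= b, x >= 0' is:
  Dual:  min b^T y  s.t.  A^T y >= c,  y >= 0.

So the dual LP is:
  minimize  4y1 + 11y2 + 7y3 + 14y4
  subject to:
    y1 + 2y3 + 3y4 >= 4
    y2 + 4y3 + 2y4 >= 4
    y1, y2, y3, y4 >= 0

Solving the primal: x* = (3.5, 0).
  primal value c^T x* = 14.
Solving the dual: y* = (0, 0, 2, 0).
  dual value b^T y* = 14.
Strong duality: c^T x* = b^T y*. Confirmed.

14


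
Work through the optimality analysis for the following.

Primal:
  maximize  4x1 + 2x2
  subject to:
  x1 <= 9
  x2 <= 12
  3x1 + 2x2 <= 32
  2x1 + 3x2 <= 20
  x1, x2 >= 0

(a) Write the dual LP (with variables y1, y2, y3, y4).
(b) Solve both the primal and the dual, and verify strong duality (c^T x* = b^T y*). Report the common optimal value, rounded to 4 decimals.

The standard primal-dual pair for 'max c^T x s.t. A x <= b, x >= 0' is:
  Dual:  min b^T y  s.t.  A^T y >= c,  y >= 0.

So the dual LP is:
  minimize  9y1 + 12y2 + 32y3 + 20y4
  subject to:
    y1 + 3y3 + 2y4 >= 4
    y2 + 2y3 + 3y4 >= 2
    y1, y2, y3, y4 >= 0

Solving the primal: x* = (9, 0.6667).
  primal value c^T x* = 37.3333.
Solving the dual: y* = (2.6667, 0, 0, 0.6667).
  dual value b^T y* = 37.3333.
Strong duality: c^T x* = b^T y*. Confirmed.

37.3333


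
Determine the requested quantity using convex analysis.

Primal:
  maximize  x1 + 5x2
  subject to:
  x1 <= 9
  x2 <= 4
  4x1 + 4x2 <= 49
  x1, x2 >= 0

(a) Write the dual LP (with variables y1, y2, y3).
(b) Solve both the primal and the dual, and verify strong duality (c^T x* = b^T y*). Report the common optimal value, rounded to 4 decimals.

The standard primal-dual pair for 'max c^T x s.t. A x <= b, x >= 0' is:
  Dual:  min b^T y  s.t.  A^T y >= c,  y >= 0.

So the dual LP is:
  minimize  9y1 + 4y2 + 49y3
  subject to:
    y1 + 4y3 >= 1
    y2 + 4y3 >= 5
    y1, y2, y3 >= 0

Solving the primal: x* = (8.25, 4).
  primal value c^T x* = 28.25.
Solving the dual: y* = (0, 4, 0.25).
  dual value b^T y* = 28.25.
Strong duality: c^T x* = b^T y*. Confirmed.

28.25


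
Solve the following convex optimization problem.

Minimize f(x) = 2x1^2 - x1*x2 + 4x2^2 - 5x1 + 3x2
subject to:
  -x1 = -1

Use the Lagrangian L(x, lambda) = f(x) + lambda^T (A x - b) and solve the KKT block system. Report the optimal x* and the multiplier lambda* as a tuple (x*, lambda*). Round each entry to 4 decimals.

Form the Lagrangian:
  L(x, lambda) = (1/2) x^T Q x + c^T x + lambda^T (A x - b)
Stationarity (grad_x L = 0): Q x + c + A^T lambda = 0.
Primal feasibility: A x = b.

This gives the KKT block system:
  [ Q   A^T ] [ x     ]   [-c ]
  [ A    0  ] [ lambda ] = [ b ]

Solving the linear system:
  x*      = (1, -0.25)
  lambda* = (-0.75)
  f(x*)   = -3.25

x* = (1, -0.25), lambda* = (-0.75)


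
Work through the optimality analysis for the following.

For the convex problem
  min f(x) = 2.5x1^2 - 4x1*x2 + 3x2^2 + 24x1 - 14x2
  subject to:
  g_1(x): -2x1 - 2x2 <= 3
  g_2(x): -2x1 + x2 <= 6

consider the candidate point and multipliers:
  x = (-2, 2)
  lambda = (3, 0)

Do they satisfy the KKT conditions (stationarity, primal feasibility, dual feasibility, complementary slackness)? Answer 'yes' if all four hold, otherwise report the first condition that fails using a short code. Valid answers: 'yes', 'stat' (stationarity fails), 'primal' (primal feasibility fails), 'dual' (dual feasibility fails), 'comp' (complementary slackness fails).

Gradient of f: grad f(x) = Q x + c = (6, 6)
Constraint values g_i(x) = a_i^T x - b_i:
  g_1((-2, 2)) = -3
  g_2((-2, 2)) = 0
Stationarity residual: grad f(x) + sum_i lambda_i a_i = (0, 0)
  -> stationarity OK
Primal feasibility (all g_i <= 0): OK
Dual feasibility (all lambda_i >= 0): OK
Complementary slackness (lambda_i * g_i(x) = 0 for all i): FAILS

Verdict: the first failing condition is complementary_slackness -> comp.

comp


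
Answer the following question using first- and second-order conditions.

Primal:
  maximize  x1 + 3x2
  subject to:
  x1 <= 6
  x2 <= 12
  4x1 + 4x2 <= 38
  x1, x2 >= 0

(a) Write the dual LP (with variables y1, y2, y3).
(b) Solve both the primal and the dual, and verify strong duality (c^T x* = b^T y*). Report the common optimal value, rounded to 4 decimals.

The standard primal-dual pair for 'max c^T x s.t. A x <= b, x >= 0' is:
  Dual:  min b^T y  s.t.  A^T y >= c,  y >= 0.

So the dual LP is:
  minimize  6y1 + 12y2 + 38y3
  subject to:
    y1 + 4y3 >= 1
    y2 + 4y3 >= 3
    y1, y2, y3 >= 0

Solving the primal: x* = (0, 9.5).
  primal value c^T x* = 28.5.
Solving the dual: y* = (0, 0, 0.75).
  dual value b^T y* = 28.5.
Strong duality: c^T x* = b^T y*. Confirmed.

28.5


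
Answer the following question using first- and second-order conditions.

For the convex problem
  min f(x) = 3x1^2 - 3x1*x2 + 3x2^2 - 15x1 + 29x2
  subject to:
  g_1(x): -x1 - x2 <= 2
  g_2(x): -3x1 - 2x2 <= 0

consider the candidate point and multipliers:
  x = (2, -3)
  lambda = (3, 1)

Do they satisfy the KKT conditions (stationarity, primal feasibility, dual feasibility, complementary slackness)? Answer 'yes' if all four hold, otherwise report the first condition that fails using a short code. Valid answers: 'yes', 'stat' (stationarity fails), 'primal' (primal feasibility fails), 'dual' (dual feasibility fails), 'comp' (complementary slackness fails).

Gradient of f: grad f(x) = Q x + c = (6, 5)
Constraint values g_i(x) = a_i^T x - b_i:
  g_1((2, -3)) = -1
  g_2((2, -3)) = 0
Stationarity residual: grad f(x) + sum_i lambda_i a_i = (0, 0)
  -> stationarity OK
Primal feasibility (all g_i <= 0): OK
Dual feasibility (all lambda_i >= 0): OK
Complementary slackness (lambda_i * g_i(x) = 0 for all i): FAILS

Verdict: the first failing condition is complementary_slackness -> comp.

comp


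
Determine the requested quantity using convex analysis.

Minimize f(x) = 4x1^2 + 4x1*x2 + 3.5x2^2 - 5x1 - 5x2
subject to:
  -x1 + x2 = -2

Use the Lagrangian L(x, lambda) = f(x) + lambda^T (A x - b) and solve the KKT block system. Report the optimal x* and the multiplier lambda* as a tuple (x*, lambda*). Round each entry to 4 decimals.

Form the Lagrangian:
  L(x, lambda) = (1/2) x^T Q x + c^T x + lambda^T (A x - b)
Stationarity (grad_x L = 0): Q x + c + A^T lambda = 0.
Primal feasibility: A x = b.

This gives the KKT block system:
  [ Q   A^T ] [ x     ]   [-c ]
  [ A    0  ] [ lambda ] = [ b ]

Solving the linear system:
  x*      = (1.3913, -0.6087)
  lambda* = (3.6957)
  f(x*)   = 1.7391

x* = (1.3913, -0.6087), lambda* = (3.6957)


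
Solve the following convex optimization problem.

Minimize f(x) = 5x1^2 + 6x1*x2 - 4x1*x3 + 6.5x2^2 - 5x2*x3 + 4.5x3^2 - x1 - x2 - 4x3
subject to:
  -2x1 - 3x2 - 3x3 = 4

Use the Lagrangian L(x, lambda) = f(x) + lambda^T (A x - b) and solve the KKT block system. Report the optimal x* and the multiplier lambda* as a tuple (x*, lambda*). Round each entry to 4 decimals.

Form the Lagrangian:
  L(x, lambda) = (1/2) x^T Q x + c^T x + lambda^T (A x - b)
Stationarity (grad_x L = 0): Q x + c + A^T lambda = 0.
Primal feasibility: A x = b.

This gives the KKT block system:
  [ Q   A^T ] [ x     ]   [-c ]
  [ A    0  ] [ lambda ] = [ b ]

Solving the linear system:
  x*      = (-0.2495, -0.5263, -0.6407)
  lambda* = (-2.0454)
  f(x*)   = 5.76

x* = (-0.2495, -0.5263, -0.6407), lambda* = (-2.0454)


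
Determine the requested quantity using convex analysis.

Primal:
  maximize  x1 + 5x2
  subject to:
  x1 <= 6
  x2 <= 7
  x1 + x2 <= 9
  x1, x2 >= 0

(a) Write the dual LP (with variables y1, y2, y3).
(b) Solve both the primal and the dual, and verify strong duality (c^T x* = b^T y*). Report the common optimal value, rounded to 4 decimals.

The standard primal-dual pair for 'max c^T x s.t. A x <= b, x >= 0' is:
  Dual:  min b^T y  s.t.  A^T y >= c,  y >= 0.

So the dual LP is:
  minimize  6y1 + 7y2 + 9y3
  subject to:
    y1 + y3 >= 1
    y2 + y3 >= 5
    y1, y2, y3 >= 0

Solving the primal: x* = (2, 7).
  primal value c^T x* = 37.
Solving the dual: y* = (0, 4, 1).
  dual value b^T y* = 37.
Strong duality: c^T x* = b^T y*. Confirmed.

37


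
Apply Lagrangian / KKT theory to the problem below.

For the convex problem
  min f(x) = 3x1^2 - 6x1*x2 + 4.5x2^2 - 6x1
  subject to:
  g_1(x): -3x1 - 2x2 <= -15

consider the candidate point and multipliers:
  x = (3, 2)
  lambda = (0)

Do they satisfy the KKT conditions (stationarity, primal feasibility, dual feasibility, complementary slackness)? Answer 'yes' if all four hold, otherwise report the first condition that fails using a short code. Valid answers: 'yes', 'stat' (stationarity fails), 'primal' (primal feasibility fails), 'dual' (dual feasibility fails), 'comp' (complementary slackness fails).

Gradient of f: grad f(x) = Q x + c = (0, 0)
Constraint values g_i(x) = a_i^T x - b_i:
  g_1((3, 2)) = 2
Stationarity residual: grad f(x) + sum_i lambda_i a_i = (0, 0)
  -> stationarity OK
Primal feasibility (all g_i <= 0): FAILS
Dual feasibility (all lambda_i >= 0): OK
Complementary slackness (lambda_i * g_i(x) = 0 for all i): OK

Verdict: the first failing condition is primal_feasibility -> primal.

primal


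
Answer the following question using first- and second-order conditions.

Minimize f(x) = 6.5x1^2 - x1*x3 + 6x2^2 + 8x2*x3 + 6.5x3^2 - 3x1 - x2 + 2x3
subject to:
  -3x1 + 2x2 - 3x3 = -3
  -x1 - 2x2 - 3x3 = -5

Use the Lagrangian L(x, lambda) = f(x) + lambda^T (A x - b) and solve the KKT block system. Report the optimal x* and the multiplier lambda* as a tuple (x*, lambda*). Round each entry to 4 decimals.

Form the Lagrangian:
  L(x, lambda) = (1/2) x^T Q x + c^T x + lambda^T (A x - b)
Stationarity (grad_x L = 0): Q x + c + A^T lambda = 0.
Primal feasibility: A x = b.

This gives the KKT block system:
  [ Q   A^T ] [ x     ]   [-c ]
  [ A    0  ] [ lambda ] = [ b ]

Solving the linear system:
  x*      = (0.6781, 0.8391, 0.8813)
  lambda* = (-0.7813, 7.2781)
  f(x*)   = 16.468

x* = (0.6781, 0.8391, 0.8813), lambda* = (-0.7813, 7.2781)
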